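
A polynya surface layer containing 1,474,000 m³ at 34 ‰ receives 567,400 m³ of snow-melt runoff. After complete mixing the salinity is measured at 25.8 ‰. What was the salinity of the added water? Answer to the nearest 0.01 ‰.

Salt balance: 1,474,000×34 + 567,400×S = 2,041,400×25.8
50,116,000 + 567,400·S = 52,668,120
S = (52,668,120 − 50,116,000) / 567,400 = 4.4979 ‰

4.50 ‰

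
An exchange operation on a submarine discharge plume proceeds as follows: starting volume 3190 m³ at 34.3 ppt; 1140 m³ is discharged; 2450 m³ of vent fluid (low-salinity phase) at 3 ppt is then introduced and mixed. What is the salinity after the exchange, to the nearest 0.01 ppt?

Remaining after removal: 2,050 m³ at 34.3 ppt (salt = 70,315)
After addition: salt = 70,315 + 2,450×3 = 77,665; volume = 4,500 m³
S = 77,665 / 4,500 = 17.2589 ppt

17.26 ppt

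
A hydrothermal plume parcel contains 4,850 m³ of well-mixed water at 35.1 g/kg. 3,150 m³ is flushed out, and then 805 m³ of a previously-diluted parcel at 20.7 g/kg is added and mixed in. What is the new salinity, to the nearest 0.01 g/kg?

30.47 g/kg

Remaining after removal: 1,700 m³ at 35.1 g/kg (salt = 59,670)
After addition: salt = 59,670 + 805×20.7 = 76,333.5; volume = 2,505 m³
S = 76,333.5 / 2,505 = 30.4725 g/kg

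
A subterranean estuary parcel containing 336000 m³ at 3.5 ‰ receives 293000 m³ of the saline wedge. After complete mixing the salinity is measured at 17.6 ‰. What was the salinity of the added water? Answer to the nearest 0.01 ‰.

Salt balance: 336,000×3.5 + 293,000×S = 629,000×17.6
1,176,000 + 293,000·S = 11,070,400
S = (11,070,400 − 1,176,000) / 293,000 = 33.7693 ‰

33.77 ‰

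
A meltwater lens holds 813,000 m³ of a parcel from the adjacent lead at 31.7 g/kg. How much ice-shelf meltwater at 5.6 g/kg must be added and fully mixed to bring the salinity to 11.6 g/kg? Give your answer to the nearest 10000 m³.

Salt balance: 813,000×31.7 + V×5.6 = (813,000+V)×11.6
25,772,100 + 5.6V = 9,430,800 + 11.6V
16,341,300 = 6V
V = 2,723,550 m³

2720000 m³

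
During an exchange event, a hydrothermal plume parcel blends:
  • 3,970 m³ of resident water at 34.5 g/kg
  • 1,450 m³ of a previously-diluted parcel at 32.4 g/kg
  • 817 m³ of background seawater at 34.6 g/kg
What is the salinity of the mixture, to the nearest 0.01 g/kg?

34.02 g/kg

By conservation of dissolved salt,
salt = 3,970×34.5 + 1,450×32.4 + 817×34.6 = 136,965 + 46,980 + 28,268.2 = 212,213.2
volume = 3,970 + 1,450 + 817 = 6,237 m³
S = 212,213.2 / 6,237 = 34.0249 g/kg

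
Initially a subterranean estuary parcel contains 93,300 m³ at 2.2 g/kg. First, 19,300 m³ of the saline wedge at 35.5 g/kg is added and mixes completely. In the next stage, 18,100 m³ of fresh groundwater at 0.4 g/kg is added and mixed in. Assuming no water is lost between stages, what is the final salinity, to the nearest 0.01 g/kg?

6.87 g/kg

Conserving salt mass:
Initial salt = 93,300×2.2 = 205,260
After stage 1: salt = 205,260 + 19,300×35.5 = 890,410; volume = 112,600 m³; S = 7.908 g/kg
After stage 2: salt = 890,410 + 18,100×0.4 = 897,650; volume = 130,700 m³
S = 897,650 / 130,700 = 6.868 g/kg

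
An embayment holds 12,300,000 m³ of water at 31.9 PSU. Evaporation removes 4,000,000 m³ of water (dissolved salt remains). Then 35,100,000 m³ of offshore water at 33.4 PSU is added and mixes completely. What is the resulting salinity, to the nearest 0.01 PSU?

36.05 PSU

After evaporation: salt = 12,300,000×31.9 = 392,370,000; volume = 12,300,000 − 4,000,000 = 8,300,000 m³
After mixing: salt = 392,370,000 + 35,100,000×33.4 = 1,564,710,000; volume = 8,300,000 + 35,100,000 = 43,400,000 m³
S = 1,564,710,000 / 43,400,000 = 36.0532 PSU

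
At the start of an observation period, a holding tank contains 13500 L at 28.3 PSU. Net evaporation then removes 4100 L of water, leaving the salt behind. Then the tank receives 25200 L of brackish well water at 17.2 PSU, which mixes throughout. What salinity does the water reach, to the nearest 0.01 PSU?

23.57 PSU

After evaporation: salt = 13,500×28.3 = 382,050; volume = 13,500 − 4,100 = 9,400 L
After mixing: salt = 382,050 + 25,200×17.2 = 815,490; volume = 9,400 + 25,200 = 34,600 L
S = 815,490 / 34,600 = 23.5691 PSU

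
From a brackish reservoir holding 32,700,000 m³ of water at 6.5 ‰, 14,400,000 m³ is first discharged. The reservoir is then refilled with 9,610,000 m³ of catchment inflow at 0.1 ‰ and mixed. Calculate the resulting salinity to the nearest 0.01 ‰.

4.30 ‰

Remaining after removal: 18,300,000 m³ at 6.5 ‰ (salt = 118,950,000)
After addition: salt = 118,950,000 + 9,610,000×0.1 = 119,911,000; volume = 27,910,000 m³
S = 119,911,000 / 27,910,000 = 4.2963 ‰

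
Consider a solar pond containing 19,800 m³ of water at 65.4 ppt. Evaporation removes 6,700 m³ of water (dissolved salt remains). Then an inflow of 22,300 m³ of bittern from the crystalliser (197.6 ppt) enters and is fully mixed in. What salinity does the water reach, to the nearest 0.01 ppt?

After evaporation: salt = 19,800×65.4 = 1,294,920; volume = 19,800 − 6,700 = 13,100 m³
After mixing: salt = 1,294,920 + 22,300×197.6 = 5,701,400; volume = 13,100 + 22,300 = 35,400 m³
S = 5,701,400 / 35,400 = 161.0565 ppt

161.06 ppt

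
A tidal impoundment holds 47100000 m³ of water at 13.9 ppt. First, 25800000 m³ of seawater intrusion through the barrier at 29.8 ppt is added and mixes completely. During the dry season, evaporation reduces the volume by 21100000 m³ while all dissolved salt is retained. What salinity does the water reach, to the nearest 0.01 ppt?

27.48 ppt

After mixing: salt = 47,100,000×13.9 + 25,800,000×29.8 = 1,423,530,000; volume = 72,900,000 m³
After evaporation: salt unchanged = 1,423,530,000; volume = 72,900,000 − 21,100,000 = 51,800,000 m³
S = 1,423,530,000 / 51,800,000 = 27.4813 ppt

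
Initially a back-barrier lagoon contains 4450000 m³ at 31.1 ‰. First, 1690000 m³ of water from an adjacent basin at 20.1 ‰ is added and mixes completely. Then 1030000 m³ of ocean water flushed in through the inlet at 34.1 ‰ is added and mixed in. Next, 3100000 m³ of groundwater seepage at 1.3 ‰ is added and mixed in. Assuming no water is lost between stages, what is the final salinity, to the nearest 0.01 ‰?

20.60 ‰

Conserving salt mass:
Initial salt = 4,450,000×31.1 = 138,395,000
After stage 1: salt = 138,395,000 + 1,690,000×20.1 = 172,364,000; volume = 6,140,000 m³; S = 28.072 ‰
After stage 2: salt = 172,364,000 + 1,030,000×34.1 = 207,487,000; volume = 7,170,000 m³; S = 28.938 ‰
After stage 3: salt = 207,487,000 + 3,100,000×1.3 = 211,517,000; volume = 10,270,000 m³
S = 211,517,000 / 10,270,000 = 20.5956 ‰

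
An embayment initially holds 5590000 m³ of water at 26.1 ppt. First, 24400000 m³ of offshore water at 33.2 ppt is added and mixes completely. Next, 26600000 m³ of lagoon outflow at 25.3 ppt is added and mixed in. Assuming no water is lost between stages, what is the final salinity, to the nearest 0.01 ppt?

28.79 ppt

Salt balance:
Initial salt = 5,590,000×26.1 = 145,899,000
After stage 1: salt = 145,899,000 + 24,400,000×33.2 = 955,979,000; volume = 29,990,000 m³; S = 31.877 ppt
After stage 2: salt = 955,979,000 + 26,600,000×25.3 = 1,628,959,000; volume = 56,590,000 m³
S = 1,628,959,000 / 56,590,000 = 28.7853 ppt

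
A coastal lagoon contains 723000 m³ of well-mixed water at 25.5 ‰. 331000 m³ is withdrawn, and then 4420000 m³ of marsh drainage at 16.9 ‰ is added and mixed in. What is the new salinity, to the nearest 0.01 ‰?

Remaining after removal: 392,000 m³ at 25.5 ‰ (salt = 9,996,000)
After addition: salt = 9,996,000 + 4,420,000×16.9 = 84,694,000; volume = 4,812,000 m³
S = 84,694,000 / 4,812,000 = 17.6006 ‰

17.60 ‰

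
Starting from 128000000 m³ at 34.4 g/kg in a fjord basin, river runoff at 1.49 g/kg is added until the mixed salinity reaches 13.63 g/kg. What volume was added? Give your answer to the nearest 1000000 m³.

Salt balance: 128,000,000×34.4 + V×1.49 = (128,000,000+V)×13.63
4,403,200,000 + 1.49V = 1,744,640,000 + 13.63V
2,658,560,000 = 12.14V
V = 218,991,762.77 m³

219000000 m³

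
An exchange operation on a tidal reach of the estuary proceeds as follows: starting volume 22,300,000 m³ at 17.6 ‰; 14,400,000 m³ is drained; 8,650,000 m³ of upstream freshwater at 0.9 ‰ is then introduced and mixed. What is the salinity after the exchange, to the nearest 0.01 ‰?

8.87 ‰

Remaining after removal: 7,900,000 m³ at 17.6 ‰ (salt = 139,040,000)
After addition: salt = 139,040,000 + 8,650,000×0.9 = 146,825,000; volume = 16,550,000 m³
S = 146,825,000 / 16,550,000 = 8.8716 ‰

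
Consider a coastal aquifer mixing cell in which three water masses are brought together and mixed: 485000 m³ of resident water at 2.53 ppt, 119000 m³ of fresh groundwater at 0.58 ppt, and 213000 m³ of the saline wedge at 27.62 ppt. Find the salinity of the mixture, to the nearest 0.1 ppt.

Mass of salt is conserved:
salt = 485,000×2.53 + 119,000×0.58 + 213,000×27.62 = 1,227,050 + 69,020 + 5,883,060 = 7,179,130
volume = 485,000 + 119,000 + 213,000 = 817,000 m³
S = 7,179,130 / 817,000 = 8.787 ppt

8.8 ppt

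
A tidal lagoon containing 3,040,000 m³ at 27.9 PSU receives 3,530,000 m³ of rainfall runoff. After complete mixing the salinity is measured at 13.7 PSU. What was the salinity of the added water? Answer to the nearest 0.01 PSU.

1.47 PSU

Salt balance: 3,040,000×27.9 + 3,530,000×S = 6,570,000×13.7
84,816,000 + 3,530,000·S = 90,009,000
S = (90,009,000 − 84,816,000) / 3,530,000 = 1.4711 PSU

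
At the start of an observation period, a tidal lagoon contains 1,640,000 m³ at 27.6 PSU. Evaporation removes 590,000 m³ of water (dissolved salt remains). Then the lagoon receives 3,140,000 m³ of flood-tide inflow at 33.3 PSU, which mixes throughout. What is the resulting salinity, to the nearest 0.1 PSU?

35.8 PSU

After evaporation: salt = 1,640,000×27.6 = 45,264,000; volume = 1,640,000 − 590,000 = 1,050,000 m³
After mixing: salt = 45,264,000 + 3,140,000×33.3 = 149,826,000; volume = 1,050,000 + 3,140,000 = 4,190,000 m³
S = 149,826,000 / 4,190,000 = 35.758 PSU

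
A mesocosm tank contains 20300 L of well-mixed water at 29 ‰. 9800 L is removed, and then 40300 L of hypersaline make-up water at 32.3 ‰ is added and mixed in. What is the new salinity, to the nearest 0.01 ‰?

Remaining after removal: 10,500 L at 29 ‰ (salt = 304,500)
After addition: salt = 304,500 + 40,300×32.3 = 1,606,190; volume = 50,800 L
S = 1,606,190 / 50,800 = 31.6179 ‰

31.62 ‰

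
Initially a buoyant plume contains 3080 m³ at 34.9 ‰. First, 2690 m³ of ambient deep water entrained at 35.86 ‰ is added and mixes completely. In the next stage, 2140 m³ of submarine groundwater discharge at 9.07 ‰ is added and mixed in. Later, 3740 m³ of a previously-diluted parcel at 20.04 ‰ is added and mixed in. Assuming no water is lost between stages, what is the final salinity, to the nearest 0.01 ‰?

25.61 ‰

Mass of salt is conserved:
Initial salt = 3,080×34.9 = 107,492
After stage 1: salt = 107,492 + 2,690×35.86 = 203,955.4; volume = 5,770 m³; S = 35.348 ‰
After stage 2: salt = 203,955.4 + 2,140×9.07 = 223,365.2; volume = 7,910 m³; S = 28.238 ‰
After stage 3: salt = 223,365.2 + 3,740×20.04 = 298,314.8; volume = 11,650 m³
S = 298,314.8 / 11,650 = 25.6064 ‰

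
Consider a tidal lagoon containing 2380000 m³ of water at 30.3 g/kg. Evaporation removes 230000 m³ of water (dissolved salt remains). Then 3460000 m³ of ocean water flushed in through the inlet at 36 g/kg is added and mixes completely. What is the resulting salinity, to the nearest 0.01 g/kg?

35.06 g/kg

After evaporation: salt = 2,380,000×30.3 = 72,114,000; volume = 2,380,000 − 230,000 = 2,150,000 m³
After mixing: salt = 72,114,000 + 3,460,000×36 = 196,674,000; volume = 2,150,000 + 3,460,000 = 5,610,000 m³
S = 196,674,000 / 5,610,000 = 35.0578 g/kg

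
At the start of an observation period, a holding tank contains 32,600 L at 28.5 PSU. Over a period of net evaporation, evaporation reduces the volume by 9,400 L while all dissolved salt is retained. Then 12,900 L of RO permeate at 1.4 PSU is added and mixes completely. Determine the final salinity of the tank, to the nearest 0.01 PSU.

26.24 PSU

After evaporation: salt = 32,600×28.5 = 929,100; volume = 32,600 − 9,400 = 23,200 L
After mixing: salt = 929,100 + 12,900×1.4 = 947,160; volume = 23,200 + 12,900 = 36,100 L
S = 947,160 / 36,100 = 26.2371 PSU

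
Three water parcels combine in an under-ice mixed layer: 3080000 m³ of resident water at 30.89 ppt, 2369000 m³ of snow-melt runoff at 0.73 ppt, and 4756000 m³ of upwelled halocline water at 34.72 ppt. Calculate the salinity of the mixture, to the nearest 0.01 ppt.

25.67 ppt

By conservation of dissolved salt,
salt = 3,080,000×30.89 + 2,369,000×0.73 + 4,756,000×34.72 = 95,141,200 + 1,729,370 + 165,128,320 = 261,998,890
volume = 3,080,000 + 2,369,000 + 4,756,000 = 10,205,000 m³
S = 261,998,890 / 10,205,000 = 25.6736 ppt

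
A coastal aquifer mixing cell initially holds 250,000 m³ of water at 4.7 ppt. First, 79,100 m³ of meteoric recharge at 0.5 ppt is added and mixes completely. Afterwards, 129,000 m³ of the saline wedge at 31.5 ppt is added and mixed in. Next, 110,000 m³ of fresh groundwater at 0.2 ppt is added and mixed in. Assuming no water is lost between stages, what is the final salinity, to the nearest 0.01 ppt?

9.33 ppt

Conserving salt mass:
Initial salt = 250,000×4.7 = 1,175,000
After stage 1: salt = 1,175,000 + 79,100×0.5 = 1,214,550; volume = 329,100 m³; S = 3.691 ppt
After stage 2: salt = 1,214,550 + 129,000×31.5 = 5,278,050; volume = 458,100 m³; S = 11.522 ppt
After stage 3: salt = 5,278,050 + 110,000×0.2 = 5,300,050; volume = 568,100 m³
S = 5,300,050 / 568,100 = 9.3294 ppt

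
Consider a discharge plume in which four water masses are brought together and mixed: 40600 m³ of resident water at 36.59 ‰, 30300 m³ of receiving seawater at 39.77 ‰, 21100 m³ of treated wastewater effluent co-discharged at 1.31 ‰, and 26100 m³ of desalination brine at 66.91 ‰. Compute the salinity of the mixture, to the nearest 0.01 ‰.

37.80 ‰

Conserving salt mass:
salt = 40,600×36.59 + 30,300×39.77 + 21,100×1.31 + 26,100×66.91 = 1,485,554 + 1,205,031 + 27,641 + 1,746,351 = 4,464,577
volume = 40,600 + 30,300 + 21,100 + 26,100 = 118,100 m³
S = 4,464,577 / 118,100 = 37.8034 ‰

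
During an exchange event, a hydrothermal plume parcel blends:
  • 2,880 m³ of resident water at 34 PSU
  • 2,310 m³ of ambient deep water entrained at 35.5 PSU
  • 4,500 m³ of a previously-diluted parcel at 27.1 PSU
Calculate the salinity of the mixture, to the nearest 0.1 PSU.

Weighted by volume,
salt = 2,880×34 + 2,310×35.5 + 4,500×27.1 = 97,920 + 82,005 + 121,950 = 301,875
volume = 2,880 + 2,310 + 4,500 = 9,690 m³
S = 301,875 / 9,690 = 31.153 PSU

31.2 PSU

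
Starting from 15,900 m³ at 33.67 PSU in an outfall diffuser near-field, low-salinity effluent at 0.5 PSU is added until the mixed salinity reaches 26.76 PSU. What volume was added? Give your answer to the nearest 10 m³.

Salt balance: 15,900×33.67 + V×0.5 = (15,900+V)×26.76
535,353 + 0.5V = 425,484 + 26.76V
109,869 = 26.26V
V = 4,183.89 m³

4180 m³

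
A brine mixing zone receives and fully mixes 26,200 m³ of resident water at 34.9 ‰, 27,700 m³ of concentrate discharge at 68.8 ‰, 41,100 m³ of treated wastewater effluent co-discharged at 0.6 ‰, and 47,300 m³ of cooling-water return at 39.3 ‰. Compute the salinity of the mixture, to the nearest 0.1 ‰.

33.1 ‰

By conservation of dissolved salt,
salt = 26,200×34.9 + 27,700×68.8 + 41,100×0.6 + 47,300×39.3 = 914,380 + 1,905,760 + 24,660 + 1,858,890 = 4,703,690
volume = 26,200 + 27,700 + 41,100 + 47,300 = 142,300 m³
S = 4,703,690 / 142,300 = 33.055 ‰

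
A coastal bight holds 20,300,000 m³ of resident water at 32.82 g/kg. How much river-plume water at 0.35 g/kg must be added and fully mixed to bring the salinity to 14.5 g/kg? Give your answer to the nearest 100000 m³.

26300000 m³

Salt balance: 20,300,000×32.82 + V×0.35 = (20,300,000+V)×14.5
666,246,000 + 0.35V = 294,350,000 + 14.5V
371,896,000 = 14.15V
V = 26,282,402.83 m³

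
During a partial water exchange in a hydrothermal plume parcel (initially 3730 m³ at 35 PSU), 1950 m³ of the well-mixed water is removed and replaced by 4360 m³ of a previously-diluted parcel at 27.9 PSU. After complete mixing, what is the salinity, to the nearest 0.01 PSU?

29.96 PSU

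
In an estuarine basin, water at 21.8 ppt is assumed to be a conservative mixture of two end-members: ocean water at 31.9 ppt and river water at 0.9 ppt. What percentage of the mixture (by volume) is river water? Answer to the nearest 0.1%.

32.6%

Let f be the freshwater fraction. Salt balance per unit volume:
f×0.9 + (1−f)×31.9 = 21.8
f = (31.9 − 21.8) / (31.9 − 0.9) = 10.1/31 = 0.3258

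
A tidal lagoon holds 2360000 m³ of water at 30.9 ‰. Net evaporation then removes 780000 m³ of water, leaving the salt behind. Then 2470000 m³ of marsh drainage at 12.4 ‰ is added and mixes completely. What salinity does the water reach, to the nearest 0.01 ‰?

After evaporation: salt = 2,360,000×30.9 = 72,924,000; volume = 2,360,000 − 780,000 = 1,580,000 m³
After mixing: salt = 72,924,000 + 2,470,000×12.4 = 103,552,000; volume = 1,580,000 + 2,470,000 = 4,050,000 m³
S = 103,552,000 / 4,050,000 = 25.5684 ‰

25.57 ‰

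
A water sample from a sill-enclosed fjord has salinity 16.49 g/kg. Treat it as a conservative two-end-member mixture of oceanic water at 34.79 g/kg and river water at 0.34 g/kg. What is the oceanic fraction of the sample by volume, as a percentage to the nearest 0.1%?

Let g be the oceanic fraction. Salt balance per unit volume:
g×34.79 + (1−g)×0.34 = 16.49
g = (16.49 − 0.34) / (34.79 − 0.34) = 16.15/34.45 = 0.4688

46.9%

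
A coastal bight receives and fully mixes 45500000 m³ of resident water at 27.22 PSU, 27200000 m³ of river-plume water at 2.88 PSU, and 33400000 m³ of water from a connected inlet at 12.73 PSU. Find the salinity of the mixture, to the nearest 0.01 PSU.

16.42 PSU

Mass of salt is conserved:
salt = 45,500,000×27.22 + 27,200,000×2.88 + 33,400,000×12.73 = 1,238,510,000 + 78,336,000 + 425,182,000 = 1,742,028,000
volume = 45,500,000 + 27,200,000 + 33,400,000 = 106,100,000 m³
S = 1,742,028,000 / 106,100,000 = 16.4187 PSU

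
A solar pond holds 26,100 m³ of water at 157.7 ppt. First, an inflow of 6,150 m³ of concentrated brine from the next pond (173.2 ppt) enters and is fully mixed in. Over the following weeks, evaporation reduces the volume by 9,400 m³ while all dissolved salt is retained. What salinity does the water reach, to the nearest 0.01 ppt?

After mixing: salt = 26,100×157.7 + 6,150×173.2 = 5,181,150; volume = 32,250 m³
After evaporation: salt unchanged = 5,181,150; volume = 32,250 − 9,400 = 22,850 m³
S = 5,181,150 / 22,850 = 226.7462 ppt

226.75 ppt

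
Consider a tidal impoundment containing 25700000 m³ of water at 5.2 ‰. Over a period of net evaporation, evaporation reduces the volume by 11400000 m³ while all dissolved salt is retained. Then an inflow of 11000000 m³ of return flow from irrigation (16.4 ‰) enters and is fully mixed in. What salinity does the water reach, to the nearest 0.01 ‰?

12.41 ‰

After evaporation: salt = 25,700,000×5.2 = 133,640,000; volume = 25,700,000 − 11,400,000 = 14,300,000 m³
After mixing: salt = 133,640,000 + 11,000,000×16.4 = 314,040,000; volume = 14,300,000 + 11,000,000 = 25,300,000 m³
S = 314,040,000 / 25,300,000 = 12.4126 ‰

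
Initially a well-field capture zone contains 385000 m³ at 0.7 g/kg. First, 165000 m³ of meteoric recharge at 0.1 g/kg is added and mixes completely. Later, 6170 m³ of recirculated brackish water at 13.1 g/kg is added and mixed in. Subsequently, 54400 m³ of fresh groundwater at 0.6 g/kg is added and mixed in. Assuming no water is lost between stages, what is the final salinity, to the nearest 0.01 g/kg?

0.65 g/kg

Mass of salt is conserved:
Initial salt = 385,000×0.7 = 269,500
After stage 1: salt = 269,500 + 165,000×0.1 = 286,000; volume = 550,000 m³; S = 0.52 g/kg
After stage 2: salt = 286,000 + 6,170×13.1 = 366,827; volume = 556,170 m³; S = 0.66 g/kg
After stage 3: salt = 366,827 + 54,400×0.6 = 399,467; volume = 610,570 m³
S = 399,467 / 610,570 = 0.6543 g/kg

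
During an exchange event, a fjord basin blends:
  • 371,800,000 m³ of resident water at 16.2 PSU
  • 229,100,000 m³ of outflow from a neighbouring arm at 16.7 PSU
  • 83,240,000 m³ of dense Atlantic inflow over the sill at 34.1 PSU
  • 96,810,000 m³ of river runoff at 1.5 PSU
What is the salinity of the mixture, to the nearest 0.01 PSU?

16.43 PSU

Total salt / total volume:
salt = 371,800,000×16.2 + 229,100,000×16.7 + 83,240,000×34.1 + 96,810,000×1.5 = 6,023,160,000 + 3,825,970,000 + 2,838,484,000 + 145,215,000 = 12,832,829,000
volume = 371,800,000 + 229,100,000 + 83,240,000 + 96,810,000 = 780,950,000 m³
S = 12,832,829,000 / 780,950,000 = 16.4323 PSU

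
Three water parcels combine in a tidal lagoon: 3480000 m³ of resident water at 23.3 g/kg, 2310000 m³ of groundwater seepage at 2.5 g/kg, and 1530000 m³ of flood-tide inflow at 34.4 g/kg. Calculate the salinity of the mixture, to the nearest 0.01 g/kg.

19.06 g/kg

Conserving salt mass:
salt = 3,480,000×23.3 + 2,310,000×2.5 + 1,530,000×34.4 = 81,084,000 + 5,775,000 + 52,632,000 = 139,491,000
volume = 3,480,000 + 2,310,000 + 1,530,000 = 7,320,000 m³
S = 139,491,000 / 7,320,000 = 19.0561 g/kg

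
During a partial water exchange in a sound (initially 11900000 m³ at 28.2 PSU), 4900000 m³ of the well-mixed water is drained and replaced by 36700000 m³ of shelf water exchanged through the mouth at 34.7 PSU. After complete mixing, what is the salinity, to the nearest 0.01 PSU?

33.66 PSU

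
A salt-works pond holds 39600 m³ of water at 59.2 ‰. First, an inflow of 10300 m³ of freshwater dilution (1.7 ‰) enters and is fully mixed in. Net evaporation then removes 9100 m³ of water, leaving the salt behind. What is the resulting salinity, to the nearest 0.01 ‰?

After mixing: salt = 39,600×59.2 + 10,300×1.7 = 2,361,830; volume = 49,900 m³
After evaporation: salt unchanged = 2,361,830; volume = 49,900 − 9,100 = 40,800 m³
S = 2,361,830 / 40,800 = 57.888 ‰

57.89 ‰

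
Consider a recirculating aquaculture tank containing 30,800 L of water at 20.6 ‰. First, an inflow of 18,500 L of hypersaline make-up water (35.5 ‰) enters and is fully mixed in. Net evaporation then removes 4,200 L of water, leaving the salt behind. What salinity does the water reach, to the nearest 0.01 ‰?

After mixing: salt = 30,800×20.6 + 18,500×35.5 = 1,291,230; volume = 49,300 L
After evaporation: salt unchanged = 1,291,230; volume = 49,300 − 4,200 = 45,100 L
S = 1,291,230 / 45,100 = 28.6304 ‰

28.63 ‰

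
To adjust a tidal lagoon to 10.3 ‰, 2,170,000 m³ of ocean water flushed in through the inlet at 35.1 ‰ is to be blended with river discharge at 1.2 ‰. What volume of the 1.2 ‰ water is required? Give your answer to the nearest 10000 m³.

Salt balance: 2,170,000×35.1 + V×1.2 = (2,170,000+V)×10.3
76,167,000 + 1.2V = 22,351,000 + 10.3V
53,816,000 = 9.1V
V = 5,913,846.15 m³

5910000 m³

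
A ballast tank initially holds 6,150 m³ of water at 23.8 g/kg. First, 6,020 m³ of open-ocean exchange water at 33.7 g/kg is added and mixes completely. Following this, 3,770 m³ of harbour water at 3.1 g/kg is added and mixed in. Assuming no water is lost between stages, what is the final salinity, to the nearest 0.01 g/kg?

22.64 g/kg

Total salt / total volume:
Initial salt = 6,150×23.8 = 146,370
After stage 1: salt = 146,370 + 6,020×33.7 = 349,244; volume = 12,170 m³; S = 28.697 g/kg
After stage 2: salt = 349,244 + 3,770×3.1 = 360,931; volume = 15,940 m³
S = 360,931 / 15,940 = 22.6431 g/kg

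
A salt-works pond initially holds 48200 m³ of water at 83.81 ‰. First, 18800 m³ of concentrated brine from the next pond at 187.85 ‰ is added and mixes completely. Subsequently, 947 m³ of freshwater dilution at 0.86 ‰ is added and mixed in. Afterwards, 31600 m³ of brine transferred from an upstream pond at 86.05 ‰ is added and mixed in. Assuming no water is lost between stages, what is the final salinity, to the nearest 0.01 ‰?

103.38 ‰

Total salt / total volume:
Initial salt = 48,200×83.81 = 4,039,642
After stage 1: salt = 4,039,642 + 18,800×187.85 = 7,571,222; volume = 67,000 m³; S = 113.003 ‰
After stage 2: salt = 7,571,222 + 947×0.86 = 7,572,036.42; volume = 67,947 m³; S = 111.44 ‰
After stage 3: salt = 7,572,036.42 + 31,600×86.05 = 10,291,216.42; volume = 99,547 m³
S = 10,291,216.42 / 99,547 = 103.3805 ‰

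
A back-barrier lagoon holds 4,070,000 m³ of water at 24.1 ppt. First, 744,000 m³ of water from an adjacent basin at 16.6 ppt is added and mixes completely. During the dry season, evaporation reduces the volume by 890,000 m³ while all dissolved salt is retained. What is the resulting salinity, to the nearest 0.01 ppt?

28.14 ppt

After mixing: salt = 4,070,000×24.1 + 744,000×16.6 = 110,437,400; volume = 4,814,000 m³
After evaporation: salt unchanged = 110,437,400; volume = 4,814,000 − 890,000 = 3,924,000 m³
S = 110,437,400 / 3,924,000 = 28.1441 ppt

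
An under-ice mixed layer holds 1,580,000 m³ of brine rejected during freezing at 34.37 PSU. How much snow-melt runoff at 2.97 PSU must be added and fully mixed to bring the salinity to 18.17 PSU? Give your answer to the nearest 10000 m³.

1680000 m³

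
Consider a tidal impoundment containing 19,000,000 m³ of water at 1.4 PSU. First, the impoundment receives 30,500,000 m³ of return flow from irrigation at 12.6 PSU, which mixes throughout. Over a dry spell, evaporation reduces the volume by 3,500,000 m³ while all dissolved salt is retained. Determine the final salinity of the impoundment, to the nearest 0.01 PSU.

8.93 PSU

After mixing: salt = 19,000,000×1.4 + 30,500,000×12.6 = 410,900,000; volume = 49,500,000 m³
After evaporation: salt unchanged = 410,900,000; volume = 49,500,000 − 3,500,000 = 46,000,000 m³
S = 410,900,000 / 46,000,000 = 8.9326 PSU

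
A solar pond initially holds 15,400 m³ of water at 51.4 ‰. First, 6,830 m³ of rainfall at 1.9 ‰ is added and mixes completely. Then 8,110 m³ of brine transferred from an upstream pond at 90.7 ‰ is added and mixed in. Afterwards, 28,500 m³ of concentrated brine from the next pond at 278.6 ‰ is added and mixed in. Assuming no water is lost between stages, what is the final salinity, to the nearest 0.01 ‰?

Salt balance:
Initial salt = 15,400×51.4 = 791,560
After stage 1: salt = 791,560 + 6,830×1.9 = 804,537; volume = 22,230 m³; S = 36.191 ‰
After stage 2: salt = 804,537 + 8,110×90.7 = 1,540,114; volume = 30,340 m³; S = 50.762 ‰
After stage 3: salt = 1,540,114 + 28,500×278.6 = 9,480,214; volume = 58,840 m³
S = 9,480,214 / 58,840 = 161.1185 ‰

161.12 ‰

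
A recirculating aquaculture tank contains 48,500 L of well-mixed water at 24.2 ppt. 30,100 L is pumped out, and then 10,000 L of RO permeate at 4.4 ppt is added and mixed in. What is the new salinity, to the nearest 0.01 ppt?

Remaining after removal: 18,400 L at 24.2 ppt (salt = 445,280)
After addition: salt = 445,280 + 10,000×4.4 = 489,280; volume = 28,400 L
S = 489,280 / 28,400 = 17.2282 ppt

17.23 ppt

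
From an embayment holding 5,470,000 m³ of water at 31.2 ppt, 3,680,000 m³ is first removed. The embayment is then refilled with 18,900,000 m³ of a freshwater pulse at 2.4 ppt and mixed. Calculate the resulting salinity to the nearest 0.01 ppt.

Remaining after removal: 1,790,000 m³ at 31.2 ppt (salt = 55,848,000)
After addition: salt = 55,848,000 + 18,900,000×2.4 = 101,208,000; volume = 20,690,000 m³
S = 101,208,000 / 20,690,000 = 4.8916 ppt

4.89 ppt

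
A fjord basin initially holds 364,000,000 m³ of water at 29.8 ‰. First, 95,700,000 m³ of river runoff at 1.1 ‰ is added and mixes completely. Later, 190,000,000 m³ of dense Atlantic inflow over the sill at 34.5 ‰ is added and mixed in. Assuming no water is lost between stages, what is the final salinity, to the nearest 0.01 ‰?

26.95 ‰

Mass of salt is conserved:
Initial salt = 364,000,000×29.8 = 10,847,200,000
After stage 1: salt = 10,847,200,000 + 95,700,000×1.1 = 10,952,470,000; volume = 459,700,000 m³; S = 23.825 ‰
After stage 2: salt = 10,952,470,000 + 190,000,000×34.5 = 17,507,470,000; volume = 649,700,000 m³
S = 17,507,470,000 / 649,700,000 = 26.947 ‰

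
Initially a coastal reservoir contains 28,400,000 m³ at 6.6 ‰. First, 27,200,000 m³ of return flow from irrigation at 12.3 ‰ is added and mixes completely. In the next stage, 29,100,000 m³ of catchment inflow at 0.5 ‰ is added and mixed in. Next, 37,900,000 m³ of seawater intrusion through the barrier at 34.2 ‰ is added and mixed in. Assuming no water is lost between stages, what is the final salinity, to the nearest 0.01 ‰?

14.95 ‰

Mass of salt is conserved:
Initial salt = 28,400,000×6.6 = 187,440,000
After stage 1: salt = 187,440,000 + 27,200,000×12.3 = 522,000,000; volume = 55,600,000 m³; S = 9.388 ‰
After stage 2: salt = 522,000,000 + 29,100,000×0.5 = 536,550,000; volume = 84,700,000 m³; S = 6.335 ‰
After stage 3: salt = 536,550,000 + 37,900,000×34.2 = 1,832,730,000; volume = 122,600,000 m³
S = 1,832,730,000 / 122,600,000 = 14.9489 ‰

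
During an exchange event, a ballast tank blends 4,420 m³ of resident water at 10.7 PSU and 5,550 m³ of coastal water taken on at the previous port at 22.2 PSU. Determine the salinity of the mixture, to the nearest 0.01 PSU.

17.10 PSU

Conserving salt mass:
salt = 4,420×10.7 + 5,550×22.2 = 47,294 + 123,210 = 170,504
volume = 4,420 + 5,550 = 9,970 m³
S = 170,504 / 9,970 = 17.1017 PSU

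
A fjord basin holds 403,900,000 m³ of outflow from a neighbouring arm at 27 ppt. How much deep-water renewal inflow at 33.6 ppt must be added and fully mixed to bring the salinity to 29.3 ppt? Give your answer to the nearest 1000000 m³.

216000000 m³

Salt balance: 403,900,000×27 + V×33.6 = (403,900,000+V)×29.3
10,905,300,000 + 33.6V = 11,834,270,000 + 29.3V
928,970,000 = 4.3V
V = 216,039,534.88 m³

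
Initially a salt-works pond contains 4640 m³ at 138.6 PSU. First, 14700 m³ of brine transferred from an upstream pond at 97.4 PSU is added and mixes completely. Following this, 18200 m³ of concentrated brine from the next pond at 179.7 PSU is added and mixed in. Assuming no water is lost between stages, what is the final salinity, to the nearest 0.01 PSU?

Weighted by volume,
Initial salt = 4,640×138.6 = 643,104
After stage 1: salt = 643,104 + 14,700×97.4 = 2,074,884; volume = 19,340 m³; S = 107.285 PSU
After stage 2: salt = 2,074,884 + 18,200×179.7 = 5,345,424; volume = 37,540 m³
S = 5,345,424 / 37,540 = 142.3928 PSU

142.39 PSU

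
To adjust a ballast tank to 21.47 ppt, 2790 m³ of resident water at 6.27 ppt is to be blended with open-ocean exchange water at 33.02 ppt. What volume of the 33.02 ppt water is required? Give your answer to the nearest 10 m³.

Salt balance: 2,790×6.27 + V×33.02 = (2,790+V)×21.47
17,493.3 + 33.02V = 59,901.3 + 21.47V
42,408 = 11.55V
V = 3,671.69 m³

3670 m³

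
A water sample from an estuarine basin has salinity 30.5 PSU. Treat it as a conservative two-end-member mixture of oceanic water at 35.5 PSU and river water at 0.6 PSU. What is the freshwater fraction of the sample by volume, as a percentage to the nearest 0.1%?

Let f be the freshwater fraction. Salt balance per unit volume:
f×0.6 + (1−f)×35.5 = 30.5
f = (35.5 − 30.5) / (35.5 − 0.6) = 5/34.9 = 0.1433

14.3%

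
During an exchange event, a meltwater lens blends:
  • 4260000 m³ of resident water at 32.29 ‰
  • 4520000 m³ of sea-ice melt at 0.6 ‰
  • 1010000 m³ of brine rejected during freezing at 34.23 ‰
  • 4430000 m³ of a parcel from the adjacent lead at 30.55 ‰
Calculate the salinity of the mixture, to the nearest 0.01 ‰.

21.81 ‰

Weighted by volume,
salt = 4,260,000×32.29 + 4,520,000×0.6 + 1,010,000×34.23 + 4,430,000×30.55 = 137,555,400 + 2,712,000 + 34,572,300 + 135,336,500 = 310,176,200
volume = 4,260,000 + 4,520,000 + 1,010,000 + 4,430,000 = 14,220,000 m³
S = 310,176,200 / 14,220,000 = 21.8127 ‰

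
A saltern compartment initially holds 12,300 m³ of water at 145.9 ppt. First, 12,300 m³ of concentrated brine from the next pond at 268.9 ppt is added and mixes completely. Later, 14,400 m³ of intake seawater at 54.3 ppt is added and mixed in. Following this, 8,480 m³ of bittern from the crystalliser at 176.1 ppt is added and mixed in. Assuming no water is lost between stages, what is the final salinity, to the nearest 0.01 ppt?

Salt balance:
Initial salt = 12,300×145.9 = 1,794,570
After stage 1: salt = 1,794,570 + 12,300×268.9 = 5,102,040; volume = 24,600 m³; S = 207.4 ppt
After stage 2: salt = 5,102,040 + 14,400×54.3 = 5,883,960; volume = 39,000 m³; S = 150.871 ppt
After stage 3: salt = 5,883,960 + 8,480×176.1 = 7,377,288; volume = 47,480 m³
S = 7,377,288 / 47,480 = 155.3767 ppt

155.38 ppt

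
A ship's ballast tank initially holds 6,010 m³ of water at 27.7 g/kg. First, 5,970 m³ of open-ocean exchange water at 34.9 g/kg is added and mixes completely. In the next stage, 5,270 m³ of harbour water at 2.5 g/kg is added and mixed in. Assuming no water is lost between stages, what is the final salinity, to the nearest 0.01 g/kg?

Mass of salt is conserved:
Initial salt = 6,010×27.7 = 166,477
After stage 1: salt = 166,477 + 5,970×34.9 = 374,830; volume = 11,980 m³; S = 31.288 g/kg
After stage 2: salt = 374,830 + 5,270×2.5 = 388,005; volume = 17,250 m³
S = 388,005 / 17,250 = 22.493 g/kg

22.49 g/kg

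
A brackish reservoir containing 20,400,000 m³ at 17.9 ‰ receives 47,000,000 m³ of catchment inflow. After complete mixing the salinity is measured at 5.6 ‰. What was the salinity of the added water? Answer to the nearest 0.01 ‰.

Salt balance: 20,400,000×17.9 + 47,000,000×S = 67,400,000×5.6
365,160,000 + 47,000,000·S = 377,440,000
S = (377,440,000 − 365,160,000) / 47,000,000 = 0.2613 ‰

0.26 ‰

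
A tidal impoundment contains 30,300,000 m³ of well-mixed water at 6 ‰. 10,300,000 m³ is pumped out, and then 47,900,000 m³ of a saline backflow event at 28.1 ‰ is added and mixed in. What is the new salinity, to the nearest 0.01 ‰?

Remaining after removal: 20,000,000 m³ at 6 ‰ (salt = 120,000,000)
After addition: salt = 120,000,000 + 47,900,000×28.1 = 1,465,990,000; volume = 67,900,000 m³
S = 1,465,990,000 / 67,900,000 = 21.5904 ‰

21.59 ‰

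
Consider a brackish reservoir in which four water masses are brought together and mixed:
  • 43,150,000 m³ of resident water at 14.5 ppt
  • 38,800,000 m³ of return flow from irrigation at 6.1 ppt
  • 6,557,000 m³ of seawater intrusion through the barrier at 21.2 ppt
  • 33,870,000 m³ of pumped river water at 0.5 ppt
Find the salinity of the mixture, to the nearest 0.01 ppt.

8.32 ppt

Conserving salt mass:
salt = 43,150,000×14.5 + 38,800,000×6.1 + 6,557,000×21.2 + 33,870,000×0.5 = 625,675,000 + 236,680,000 + 139,008,400 + 16,935,000 = 1,018,298,400
volume = 43,150,000 + 38,800,000 + 6,557,000 + 33,870,000 = 122,377,000 m³
S = 1,018,298,400 / 122,377,000 = 8.321 ppt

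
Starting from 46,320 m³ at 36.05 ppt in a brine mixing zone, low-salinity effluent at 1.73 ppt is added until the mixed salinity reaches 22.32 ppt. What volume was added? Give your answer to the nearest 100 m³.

30900 m³

Salt balance: 46,320×36.05 + V×1.73 = (46,320+V)×22.32
1,669,836 + 1.73V = 1,033,862.4 + 22.32V
635,973.6 = 20.59V
V = 30,887.5 m³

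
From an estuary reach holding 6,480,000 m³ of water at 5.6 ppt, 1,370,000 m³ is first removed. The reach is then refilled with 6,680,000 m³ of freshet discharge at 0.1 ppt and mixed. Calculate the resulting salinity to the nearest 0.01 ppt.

Remaining after removal: 5,110,000 m³ at 5.6 ppt (salt = 28,616,000)
After addition: salt = 28,616,000 + 6,680,000×0.1 = 29,284,000; volume = 11,790,000 m³
S = 29,284,000 / 11,790,000 = 2.4838 ppt

2.48 ppt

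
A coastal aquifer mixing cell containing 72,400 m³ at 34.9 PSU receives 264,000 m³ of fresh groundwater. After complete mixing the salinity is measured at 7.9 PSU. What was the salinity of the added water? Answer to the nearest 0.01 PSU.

Salt balance: 72,400×34.9 + 264,000×S = 336,400×7.9
2,526,760 + 264,000·S = 2,657,560
S = (2,657,560 − 2,526,760) / 264,000 = 0.4955 PSU

0.50 PSU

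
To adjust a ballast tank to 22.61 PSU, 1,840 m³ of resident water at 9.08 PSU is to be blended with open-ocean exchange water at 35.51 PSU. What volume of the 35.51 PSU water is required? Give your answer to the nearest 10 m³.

1930 m³

Salt balance: 1,840×9.08 + V×35.51 = (1,840+V)×22.61
16,707.2 + 35.51V = 41,602.4 + 22.61V
24,895.2 = 12.9V
V = 1,929.86 m³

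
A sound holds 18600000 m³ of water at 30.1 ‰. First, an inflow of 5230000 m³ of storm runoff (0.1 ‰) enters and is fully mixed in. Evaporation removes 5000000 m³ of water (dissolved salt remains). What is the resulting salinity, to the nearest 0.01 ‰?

29.76 ‰

After mixing: salt = 18,600,000×30.1 + 5,230,000×0.1 = 560,383,000; volume = 23,830,000 m³
After evaporation: salt unchanged = 560,383,000; volume = 23,830,000 − 5,000,000 = 18,830,000 m³
S = 560,383,000 / 18,830,000 = 29.7601 ‰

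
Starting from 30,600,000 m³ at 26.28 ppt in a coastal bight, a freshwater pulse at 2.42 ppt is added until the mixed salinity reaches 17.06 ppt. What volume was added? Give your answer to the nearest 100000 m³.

19300000 m³

Salt balance: 30,600,000×26.28 + V×2.42 = (30,600,000+V)×17.06
804,168,000 + 2.42V = 522,036,000 + 17.06V
282,132,000 = 14.64V
V = 19,271,311.48 m³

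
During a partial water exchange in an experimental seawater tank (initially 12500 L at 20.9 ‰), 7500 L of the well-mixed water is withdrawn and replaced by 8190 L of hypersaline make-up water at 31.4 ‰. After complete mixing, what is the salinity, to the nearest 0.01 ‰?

27.42 ‰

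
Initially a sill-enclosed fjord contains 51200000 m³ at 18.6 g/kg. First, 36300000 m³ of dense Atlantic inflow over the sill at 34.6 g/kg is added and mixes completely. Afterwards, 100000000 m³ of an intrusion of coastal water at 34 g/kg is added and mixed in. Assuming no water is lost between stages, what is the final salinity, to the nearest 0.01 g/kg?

By conservation of dissolved salt,
Initial salt = 51,200,000×18.6 = 952,320,000
After stage 1: salt = 952,320,000 + 36,300,000×34.6 = 2,208,300,000; volume = 87,500,000 m³; S = 25.238 g/kg
After stage 2: salt = 2,208,300,000 + 100,000,000×34 = 5,608,300,000; volume = 187,500,000 m³
S = 5,608,300,000 / 187,500,000 = 29.9109 g/kg

29.91 g/kg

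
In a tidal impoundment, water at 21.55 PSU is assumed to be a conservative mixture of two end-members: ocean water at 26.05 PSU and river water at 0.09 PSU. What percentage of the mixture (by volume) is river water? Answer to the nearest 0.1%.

Let f be the freshwater fraction. Salt balance per unit volume:
f×0.09 + (1−f)×26.05 = 21.55
f = (26.05 − 21.55) / (26.05 − 0.09) = 4.5/25.96 = 0.1733

17.3%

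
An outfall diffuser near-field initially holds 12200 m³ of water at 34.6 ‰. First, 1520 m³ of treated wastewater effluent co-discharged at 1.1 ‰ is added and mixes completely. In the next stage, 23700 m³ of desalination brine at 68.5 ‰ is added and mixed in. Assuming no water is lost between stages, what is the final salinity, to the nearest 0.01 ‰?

Weighted by volume,
Initial salt = 12,200×34.6 = 422,120
After stage 1: salt = 422,120 + 1,520×1.1 = 423,792; volume = 13,720 m³; S = 30.889 ‰
After stage 2: salt = 423,792 + 23,700×68.5 = 2,047,242; volume = 37,420 m³
S = 2,047,242 / 37,420 = 54.7098 ‰

54.71 ‰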